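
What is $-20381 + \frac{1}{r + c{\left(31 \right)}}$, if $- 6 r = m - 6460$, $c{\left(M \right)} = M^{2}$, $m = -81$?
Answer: $- \frac{250828961}{12307} \approx -20381.0$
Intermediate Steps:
$r = \frac{6541}{6}$ ($r = - \frac{-81 - 6460}{6} = \left(- \frac{1}{6}\right) \left(-6541\right) = \frac{6541}{6} \approx 1090.2$)
$-20381 + \frac{1}{r + c{\left(31 \right)}} = -20381 + \frac{1}{\frac{6541}{6} + 31^{2}} = -20381 + \frac{1}{\frac{6541}{6} + 961} = -20381 + \frac{1}{\frac{12307}{6}} = -20381 + \frac{6}{12307} = - \frac{250828961}{12307}$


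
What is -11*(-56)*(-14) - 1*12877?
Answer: -21501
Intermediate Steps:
-11*(-56)*(-14) - 1*12877 = 616*(-14) - 12877 = -8624 - 12877 = -21501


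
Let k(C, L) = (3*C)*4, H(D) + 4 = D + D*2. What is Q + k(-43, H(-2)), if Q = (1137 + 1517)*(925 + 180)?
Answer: 2932154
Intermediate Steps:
H(D) = -4 + 3*D (H(D) = -4 + (D + D*2) = -4 + (D + 2*D) = -4 + 3*D)
k(C, L) = 12*C
Q = 2932670 (Q = 2654*1105 = 2932670)
Q + k(-43, H(-2)) = 2932670 + 12*(-43) = 2932670 - 516 = 2932154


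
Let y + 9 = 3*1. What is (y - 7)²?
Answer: 169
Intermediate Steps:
y = -6 (y = -9 + 3*1 = -9 + 3 = -6)
(y - 7)² = (-6 - 7)² = (-13)² = 169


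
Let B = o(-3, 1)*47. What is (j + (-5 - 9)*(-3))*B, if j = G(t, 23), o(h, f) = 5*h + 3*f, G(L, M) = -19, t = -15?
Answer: -12972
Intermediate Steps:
o(h, f) = 3*f + 5*h
j = -19
B = -564 (B = (3*1 + 5*(-3))*47 = (3 - 15)*47 = -12*47 = -564)
(j + (-5 - 9)*(-3))*B = (-19 + (-5 - 9)*(-3))*(-564) = (-19 - 14*(-3))*(-564) = (-19 + 42)*(-564) = 23*(-564) = -12972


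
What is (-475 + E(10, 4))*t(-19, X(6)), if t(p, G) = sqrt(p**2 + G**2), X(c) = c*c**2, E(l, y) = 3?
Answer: -472*sqrt(47017) ≈ -1.0235e+5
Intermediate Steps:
X(c) = c**3
t(p, G) = sqrt(G**2 + p**2)
(-475 + E(10, 4))*t(-19, X(6)) = (-475 + 3)*sqrt((6**3)**2 + (-19)**2) = -472*sqrt(216**2 + 361) = -472*sqrt(46656 + 361) = -472*sqrt(47017)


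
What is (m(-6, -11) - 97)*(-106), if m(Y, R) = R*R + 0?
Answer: -2544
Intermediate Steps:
m(Y, R) = R² (m(Y, R) = R² + 0 = R²)
(m(-6, -11) - 97)*(-106) = ((-11)² - 97)*(-106) = (121 - 97)*(-106) = 24*(-106) = -2544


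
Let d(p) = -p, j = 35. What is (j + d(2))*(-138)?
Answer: -4554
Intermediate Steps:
(j + d(2))*(-138) = (35 - 1*2)*(-138) = (35 - 2)*(-138) = 33*(-138) = -4554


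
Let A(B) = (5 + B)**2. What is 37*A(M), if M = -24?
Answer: 13357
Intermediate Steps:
37*A(M) = 37*(5 - 24)**2 = 37*(-19)**2 = 37*361 = 13357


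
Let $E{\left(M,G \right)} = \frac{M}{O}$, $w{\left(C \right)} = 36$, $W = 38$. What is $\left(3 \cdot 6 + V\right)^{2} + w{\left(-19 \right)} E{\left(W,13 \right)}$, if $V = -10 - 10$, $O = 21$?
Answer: $\frac{484}{7} \approx 69.143$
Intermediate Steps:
$V = -20$ ($V = -10 - 10 = -20$)
$E{\left(M,G \right)} = \frac{M}{21}$
$\left(3 \cdot 6 + V\right)^{2} + w{\left(-19 \right)} E{\left(W,13 \right)} = \left(3 \cdot 6 - 20\right)^{2} + 36 \cdot \frac{1}{21} \cdot 38 = \left(18 - 20\right)^{2} + 36 \cdot \frac{38}{21} = \left(-2\right)^{2} + \frac{456}{7} = 4 + \frac{456}{7} = \frac{484}{7}$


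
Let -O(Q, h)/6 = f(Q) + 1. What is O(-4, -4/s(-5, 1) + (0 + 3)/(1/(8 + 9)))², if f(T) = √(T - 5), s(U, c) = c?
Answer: -288 + 216*I ≈ -288.0 + 216.0*I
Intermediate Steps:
f(T) = √(-5 + T)
O(Q, h) = -6 - 6*√(-5 + Q) (O(Q, h) = -6*(√(-5 + Q) + 1) = -6*(1 + √(-5 + Q)) = -6 - 6*√(-5 + Q))
O(-4, -4/s(-5, 1) + (0 + 3)/(1/(8 + 9)))² = (-6 - 6*√(-5 - 4))² = (-6 - 18*I)²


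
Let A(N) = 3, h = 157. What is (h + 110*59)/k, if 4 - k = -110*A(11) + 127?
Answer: 289/9 ≈ 32.111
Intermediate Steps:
k = 207 (k = 4 - (-110*3 + 127) = 4 - (-330 + 127) = 4 - 1*(-203) = 4 + 203 = 207)
(h + 110*59)/k = (157 + 110*59)/207 = (157 + 6490)*(1/207) = 6647*(1/207) = 289/9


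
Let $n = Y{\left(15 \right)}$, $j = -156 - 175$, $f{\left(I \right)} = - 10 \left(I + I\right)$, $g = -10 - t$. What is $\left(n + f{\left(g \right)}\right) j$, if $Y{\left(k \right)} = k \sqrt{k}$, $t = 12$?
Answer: $-145640 - 4965 \sqrt{15} \approx -1.6487 \cdot 10^{5}$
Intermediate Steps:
$g = -22$ ($g = -10 - 12 = -22$)
$f{\left(I \right)} = - 20 I$ ($f{\left(I \right)} = - 10 \cdot 2 I = - 20 I$)
$j = -331$
$Y{\left(k \right)} = k^{\frac{3}{2}}$
$n = 15 \sqrt{15}$ ($n = 15^{\frac{3}{2}} = 15 \sqrt{15} \approx 58.095$)
$\left(n + f{\left(g \right)}\right) j = \left(15 \sqrt{15} - -440\right) \left(-331\right) = \left(15 \sqrt{15} + 440\right) \left(-331\right) = \left(440 + 15 \sqrt{15}\right) \left(-331\right) = -145640 - 4965 \sqrt{15}$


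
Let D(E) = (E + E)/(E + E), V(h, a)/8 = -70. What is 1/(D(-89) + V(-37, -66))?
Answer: -1/559 ≈ -0.0017889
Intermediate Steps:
V(h, a) = -560 (V(h, a) = 8*(-70) = -560)
D(E) = 1 (D(E) = (2*E)/((2*E)) = (2*E)*(1/(2*E)) = 1)
1/(D(-89) + V(-37, -66)) = 1/(1 - 560) = 1/(-559) = -1/559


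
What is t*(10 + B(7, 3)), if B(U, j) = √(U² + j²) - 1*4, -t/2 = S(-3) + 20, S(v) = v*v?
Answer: -348 - 58*√58 ≈ -789.71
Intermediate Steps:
S(v) = v²
t = -58 (t = -2*((-3)² + 20) = -2*(9 + 20) = -2*29 = -58)
B(U, j) = -4 + √(U² + j²) (B(U, j) = √(U² + j²) - 4 = -4 + √(U² + j²))
t*(10 + B(7, 3)) = -58*(10 + (-4 + √(7² + 3²))) = -58*(10 + (-4 + √(49 + 9))) = -58*(10 + (-4 + √58)) = -58*(6 + √58) = -348 - 58*√58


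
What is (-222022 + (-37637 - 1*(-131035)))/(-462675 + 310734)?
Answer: 128624/151941 ≈ 0.84654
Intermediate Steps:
(-222022 + (-37637 - 1*(-131035)))/(-462675 + 310734) = (-222022 + (-37637 + 131035))/(-151941) = (-222022 + 93398)*(-1/151941) = -128624*(-1/151941) = 128624/151941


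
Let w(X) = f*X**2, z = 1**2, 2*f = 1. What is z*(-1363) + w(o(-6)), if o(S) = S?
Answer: -1345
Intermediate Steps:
f = 1/2 (f = (1/2)*1 = 1/2 ≈ 0.50000)
z = 1
w(X) = X**2/2
z*(-1363) + w(o(-6)) = 1*(-1363) + (1/2)*(-6)**2 = -1363 + (1/2)*36 = -1363 + 18 = -1345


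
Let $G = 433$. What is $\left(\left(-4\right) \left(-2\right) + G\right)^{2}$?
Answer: $194481$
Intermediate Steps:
$\left(\left(-4\right) \left(-2\right) + G\right)^{2} = \left(\left(-4\right) \left(-2\right) + 433\right)^{2} = \left(8 + 433\right)^{2} = 441^{2} = 194481$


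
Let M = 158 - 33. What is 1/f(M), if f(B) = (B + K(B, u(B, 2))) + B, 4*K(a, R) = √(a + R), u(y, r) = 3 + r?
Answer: 400/99987 - 2*√130/499935 ≈ 0.0039549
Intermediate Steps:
K(a, R) = √(R + a)/4 (K(a, R) = √(a + R)/4 = √(R + a)/4)
M = 125
f(B) = 2*B + √(5 + B)/4 (f(B) = (B + √((3 + 2) + B)/4) + B = (B + √(5 + B)/4) + B = 2*B + √(5 + B)/4)
1/f(M) = 1/(2*125 + √(5 + 125)/4) = 1/(250 + √130/4)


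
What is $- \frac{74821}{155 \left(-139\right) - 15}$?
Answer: $\frac{74821}{21560} \approx 3.4704$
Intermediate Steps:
$- \frac{74821}{155 \left(-139\right) - 15} = - \frac{74821}{-21545 - 15} = - \frac{74821}{-21560} = \left(-74821\right) \left(- \frac{1}{21560}\right) = \frac{74821}{21560}$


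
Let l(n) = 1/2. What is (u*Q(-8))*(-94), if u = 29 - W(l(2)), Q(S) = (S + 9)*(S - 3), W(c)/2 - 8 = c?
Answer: 12408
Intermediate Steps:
l(n) = 1/2
W(c) = 16 + 2*c
Q(S) = (-3 + S)*(9 + S) (Q(S) = (9 + S)*(-3 + S) = (-3 + S)*(9 + S))
u = 12 (u = 29 - (16 + 2*(1/2)) = 29 - (16 + 1) = 29 - 1*17 = 29 - 17 = 12)
(u*Q(-8))*(-94) = (12*(-27 + (-8)**2 + 6*(-8)))*(-94) = (12*(-27 + 64 - 48))*(-94) = (12*(-11))*(-94) = -132*(-94) = 12408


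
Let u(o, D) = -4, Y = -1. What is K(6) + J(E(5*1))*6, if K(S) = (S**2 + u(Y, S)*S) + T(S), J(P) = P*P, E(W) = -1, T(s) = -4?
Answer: 14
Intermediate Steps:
J(P) = P**2
K(S) = -4 + S**2 - 4*S (K(S) = (S**2 - 4*S) - 4 = -4 + S**2 - 4*S)
K(6) + J(E(5*1))*6 = (-4 + 6**2 - 4*6) + (-1)**2*6 = (-4 + 36 - 24) + 1*6 = 8 + 6 = 14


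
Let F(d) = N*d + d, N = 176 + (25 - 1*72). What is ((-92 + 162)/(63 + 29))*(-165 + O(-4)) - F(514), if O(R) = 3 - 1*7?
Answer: -3079635/46 ≈ -66949.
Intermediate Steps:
O(R) = -4 (O(R) = 3 - 7 = -4)
N = 129 (N = 176 + (25 - 72) = 176 - 47 = 129)
F(d) = 130*d (F(d) = 129*d + d = 130*d)
((-92 + 162)/(63 + 29))*(-165 + O(-4)) - F(514) = ((-92 + 162)/(63 + 29))*(-165 - 4) - 130*514 = (70/92)*(-169) - 1*66820 = (70*(1/92))*(-169) - 66820 = (35/46)*(-169) - 66820 = -5915/46 - 66820 = -3079635/46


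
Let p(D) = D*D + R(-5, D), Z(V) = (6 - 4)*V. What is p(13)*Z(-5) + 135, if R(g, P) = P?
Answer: -1685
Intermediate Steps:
Z(V) = 2*V
p(D) = D + D² (p(D) = D*D + D = D² + D = D + D²)
p(13)*Z(-5) + 135 = (13*(1 + 13))*(2*(-5)) + 135 = (13*14)*(-10) + 135 = 182*(-10) + 135 = -1820 + 135 = -1685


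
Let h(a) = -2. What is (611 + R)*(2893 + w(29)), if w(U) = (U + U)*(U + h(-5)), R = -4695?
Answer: -18210556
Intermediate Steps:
w(U) = 2*U*(-2 + U) (w(U) = (U + U)*(U - 2) = (2*U)*(-2 + U) = 2*U*(-2 + U))
(611 + R)*(2893 + w(29)) = (611 - 4695)*(2893 + 2*29*(-2 + 29)) = -4084*(2893 + 2*29*27) = -4084*(2893 + 1566) = -4084*4459 = -18210556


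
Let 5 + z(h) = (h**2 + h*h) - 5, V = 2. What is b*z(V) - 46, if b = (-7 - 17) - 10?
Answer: 22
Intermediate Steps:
z(h) = -10 + 2*h**2 (z(h) = -5 + ((h**2 + h*h) - 5) = -5 + ((h**2 + h**2) - 5) = -5 + (2*h**2 - 5) = -5 + (-5 + 2*h**2) = -10 + 2*h**2)
b = -34 (b = -24 - 10 = -34)
b*z(V) - 46 = -34*(-10 + 2*2**2) - 46 = -34*(-10 + 2*4) - 46 = -34*(-10 + 8) - 46 = -34*(-2) - 46 = 68 - 46 = 22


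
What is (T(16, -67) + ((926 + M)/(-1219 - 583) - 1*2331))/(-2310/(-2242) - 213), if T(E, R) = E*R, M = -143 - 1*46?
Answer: 6875029103/428187636 ≈ 16.056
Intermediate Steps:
M = -189 (M = -143 - 46 = -189)
(T(16, -67) + ((926 + M)/(-1219 - 583) - 1*2331))/(-2310/(-2242) - 213) = (16*(-67) + ((926 - 189)/(-1219 - 583) - 1*2331))/(-2310/(-2242) - 213) = (-1072 + (737/(-1802) - 2331))/(-2310*(-1/2242) - 213) = (-1072 + (737*(-1/1802) - 2331))/(1155/1121 - 213) = (-1072 + (-737/1802 - 2331))/(-237618/1121) = (-1072 - 4201199/1802)*(-1121/237618) = -6132943/1802*(-1121/237618) = 6875029103/428187636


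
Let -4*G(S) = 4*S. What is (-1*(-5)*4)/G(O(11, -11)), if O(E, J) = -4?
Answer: 5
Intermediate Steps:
G(S) = -S
(-1*(-5)*4)/G(O(11, -11)) = (-1*(-5)*4)/((-1*(-4))) = (5*4)/4 = 20*(1/4) = 5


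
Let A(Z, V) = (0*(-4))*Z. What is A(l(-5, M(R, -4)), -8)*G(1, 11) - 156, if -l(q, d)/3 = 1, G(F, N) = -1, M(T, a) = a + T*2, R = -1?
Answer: -156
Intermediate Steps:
M(T, a) = a + 2*T
l(q, d) = -3 (l(q, d) = -3*1 = -3)
A(Z, V) = 0 (A(Z, V) = 0*Z = 0)
A(l(-5, M(R, -4)), -8)*G(1, 11) - 156 = 0*(-1) - 156 = 0 - 156 = -156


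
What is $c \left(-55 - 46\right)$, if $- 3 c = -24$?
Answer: $-808$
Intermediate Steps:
$c = 8$ ($c = \left(- \frac{1}{3}\right) \left(-24\right) = 8$)
$c \left(-55 - 46\right) = 8 \left(-55 - 46\right) = 8 \left(-101\right) = -808$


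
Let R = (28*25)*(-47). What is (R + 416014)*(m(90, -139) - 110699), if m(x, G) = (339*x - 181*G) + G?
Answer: -21136016266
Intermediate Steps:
R = -32900 (R = 700*(-47) = -32900)
m(x, G) = -180*G + 339*x (m(x, G) = (-181*G + 339*x) + G = -180*G + 339*x)
(R + 416014)*(m(90, -139) - 110699) = (-32900 + 416014)*((-180*(-139) + 339*90) - 110699) = 383114*((25020 + 30510) - 110699) = 383114*(55530 - 110699) = 383114*(-55169) = -21136016266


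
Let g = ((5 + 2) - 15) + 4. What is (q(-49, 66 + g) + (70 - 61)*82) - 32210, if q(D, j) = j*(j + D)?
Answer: -30666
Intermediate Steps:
g = -4 (g = (7 - 15) + 4 = -8 + 4 = -4)
q(D, j) = j*(D + j)
(q(-49, 66 + g) + (70 - 61)*82) - 32210 = ((66 - 4)*(-49 + (66 - 4)) + (70 - 61)*82) - 32210 = (62*(-49 + 62) + 9*82) - 32210 = (62*13 + 738) - 32210 = (806 + 738) - 32210 = 1544 - 32210 = -30666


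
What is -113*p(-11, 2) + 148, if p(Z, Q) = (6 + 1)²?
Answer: -5389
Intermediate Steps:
p(Z, Q) = 49 (p(Z, Q) = 7² = 49)
-113*p(-11, 2) + 148 = -113*49 + 148 = -5537 + 148 = -5389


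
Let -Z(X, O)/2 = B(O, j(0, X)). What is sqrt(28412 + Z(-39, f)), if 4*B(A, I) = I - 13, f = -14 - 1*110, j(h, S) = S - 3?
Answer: sqrt(113758)/2 ≈ 168.64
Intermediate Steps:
j(h, S) = -3 + S
f = -124 (f = -14 - 110 = -124)
B(A, I) = -13/4 + I/4 (B(A, I) = (I - 13)/4 = (-13 + I)/4 = -13/4 + I/4)
Z(X, O) = 8 - X/2 (Z(X, O) = -2*(-13/4 + (-3 + X)/4) = -2*(-13/4 + (-3/4 + X/4)) = -2*(-4 + X/4) = 8 - X/2)
sqrt(28412 + Z(-39, f)) = sqrt(28412 + (8 - 1/2*(-39))) = sqrt(28412 + (8 + 39/2)) = sqrt(28412 + 55/2) = sqrt(56879/2) = sqrt(113758)/2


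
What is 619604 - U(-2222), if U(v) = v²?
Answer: -4317680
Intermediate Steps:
619604 - U(-2222) = 619604 - 1*(-2222)² = 619604 - 1*4937284 = 619604 - 4937284 = -4317680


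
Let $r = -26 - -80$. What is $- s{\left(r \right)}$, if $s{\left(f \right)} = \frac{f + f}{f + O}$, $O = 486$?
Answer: $- \frac{1}{5} \approx -0.2$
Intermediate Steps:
$r = 54$ ($r = -26 + 80 = 54$)
$s{\left(f \right)} = \frac{2 f}{486 + f}$ ($s{\left(f \right)} = \frac{f + f}{f + 486} = \frac{2 f}{486 + f}$)
$- s{\left(r \right)} = - \frac{2 \cdot 54}{486 + 54} = - \frac{2 \cdot 54}{540} = \left(-1\right) \frac{1}{5} = - \frac{1}{5}$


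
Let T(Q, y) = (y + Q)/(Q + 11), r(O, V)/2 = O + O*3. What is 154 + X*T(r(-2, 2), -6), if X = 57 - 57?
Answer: 154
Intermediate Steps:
X = 0
r(O, V) = 8*O (r(O, V) = 2*(O + O*3) = 2*(O + 3*O) = 2*(4*O) = 8*O)
T(Q, y) = (Q + y)/(11 + Q)
154 + X*T(r(-2, 2), -6) = 154 + 0*((8*(-2) - 6)/(11 + 8*(-2))) = 154 + 0*((-16 - 6)/(11 - 16)) = 154 + 0*(-22/(-5)) = 154 + 0*(-⅕*(-22)) = 154 + 0*(22/5) = 154 + 0 = 154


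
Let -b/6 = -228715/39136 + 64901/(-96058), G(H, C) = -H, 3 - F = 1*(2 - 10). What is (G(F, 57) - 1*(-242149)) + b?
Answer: 227605677773645/939831472 ≈ 2.4218e+5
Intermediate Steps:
F = 11 (F = 3 - (2 - 10) = 3 - (-8) = 3 - 1*(-8) = 3 + 8 = 11)
b = 36764806509/939831472 (b = -6*(-228715/39136 + 64901/(-96058)) = -6*(-228715*1/39136 + 64901*(-1/96058)) = -6*(-228715/39136 - 64901/96058) = -6*(-12254935503/1879662944) = 36764806509/939831472 ≈ 39.119)
(G(F, 57) - 1*(-242149)) + b = (-1*11 - 1*(-242149)) + 36764806509/939831472 = (-11 + 242149) + 36764806509/939831472 = 242138 + 36764806509/939831472 = 227605677773645/939831472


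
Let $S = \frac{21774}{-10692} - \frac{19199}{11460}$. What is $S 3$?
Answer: $- \frac{12633493}{1134540} \approx -11.135$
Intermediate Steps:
$S = - \frac{12633493}{3403620}$ ($S = 21774 \left(- \frac{1}{10692}\right) - \frac{19199}{11460} = - \frac{3629}{1782} - \frac{19199}{11460} = - \frac{12633493}{3403620} \approx -3.7118$)
$S 3 = \left(- \frac{12633493}{3403620}\right) 3 = - \frac{12633493}{1134540}$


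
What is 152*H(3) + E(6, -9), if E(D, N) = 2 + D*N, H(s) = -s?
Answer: -508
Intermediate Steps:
152*H(3) + E(6, -9) = 152*(-1*3) + (2 + 6*(-9)) = 152*(-3) + (2 - 54) = -456 - 52 = -508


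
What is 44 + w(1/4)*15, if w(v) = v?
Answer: 191/4 ≈ 47.750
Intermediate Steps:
44 + w(1/4)*15 = 44 + 15/4 = 191/4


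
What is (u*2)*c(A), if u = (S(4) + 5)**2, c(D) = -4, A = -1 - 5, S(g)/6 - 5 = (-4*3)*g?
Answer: -512072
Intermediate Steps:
S(g) = 30 - 72*g (S(g) = 30 + 6*((-4*3)*g) = 30 + 6*(-12*g) = 30 - 72*g)
A = -6
u = 64009 (u = ((30 - 72*4) + 5)**2 = ((30 - 288) + 5)**2 = (-258 + 5)**2 = (-253)**2 = 64009)
(u*2)*c(A) = (64009*2)*(-4) = 128018*(-4) = -512072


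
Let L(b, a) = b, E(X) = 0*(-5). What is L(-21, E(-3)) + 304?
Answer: 283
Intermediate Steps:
E(X) = 0
L(-21, E(-3)) + 304 = -21 + 304 = 283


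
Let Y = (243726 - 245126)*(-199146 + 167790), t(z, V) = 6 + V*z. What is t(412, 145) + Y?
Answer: 43958146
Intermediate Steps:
Y = 43898400 (Y = -1400*(-31356) = 43898400)
t(412, 145) + Y = (6 + 145*412) + 43898400 = (6 + 59740) + 43898400 = 59746 + 43898400 = 43958146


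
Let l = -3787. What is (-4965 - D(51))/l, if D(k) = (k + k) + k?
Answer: 5118/3787 ≈ 1.3515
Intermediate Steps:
D(k) = 3*k (D(k) = 2*k + k = 3*k)
(-4965 - D(51))/l = (-4965 - 3*51)/(-3787) = (-4965 - 1*153)*(-1/3787) = (-4965 - 153)*(-1/3787) = -5118*(-1/3787) = 5118/3787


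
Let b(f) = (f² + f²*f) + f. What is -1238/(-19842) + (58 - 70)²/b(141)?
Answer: 583005347/9336464601 ≈ 0.062444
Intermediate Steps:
b(f) = f + f² + f³ (b(f) = (f² + f³) + f = f + f² + f³)
-1238/(-19842) + (58 - 70)²/b(141) = -1238/(-19842) + (58 - 70)²/((141*(1 + 141 + 141²))) = -1238*(-1/19842) + (-12)²/((141*(1 + 141 + 19881))) = 619/9921 + 144/((141*20023)) = 619/9921 + 144/2823243 = 619/9921 + 144*(1/2823243) = 619/9921 + 48/941081 = 583005347/9336464601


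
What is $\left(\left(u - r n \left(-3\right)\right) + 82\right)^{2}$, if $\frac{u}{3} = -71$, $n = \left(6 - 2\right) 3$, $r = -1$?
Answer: $27889$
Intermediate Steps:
$n = 12$ ($n = 4 \cdot 3 = 12$)
$u = -213$ ($u = 3 \left(-71\right) = -213$)
$\left(\left(u - r n \left(-3\right)\right) + 82\right)^{2} = \left(\left(-213 - \left(-1\right) 12 \left(-3\right)\right) + 82\right)^{2} = \left(\left(-213 - \left(-12\right) \left(-3\right)\right) + 82\right)^{2} = \left(\left(-213 - 36\right) + 82\right)^{2} = \left(-249 + 82\right)^{2} = \left(-167\right)^{2} = 27889$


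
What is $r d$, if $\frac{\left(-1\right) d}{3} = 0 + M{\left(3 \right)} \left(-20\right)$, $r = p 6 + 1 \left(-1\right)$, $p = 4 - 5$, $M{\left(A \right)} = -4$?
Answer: $1680$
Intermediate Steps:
$p = -1$ ($p = 4 - 5 = -1$)
$r = -7$ ($r = \left(-1\right) 6 + 1 \left(-1\right) = -6 - 1 = -7$)
$d = -240$ ($d = - 3 \left(0 - -80\right) = - 3 \left(0 + 80\right) = \left(-3\right) 80 = -240$)
$r d = \left(-7\right) \left(-240\right) = 1680$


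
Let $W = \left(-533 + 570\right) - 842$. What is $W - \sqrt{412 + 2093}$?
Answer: $-805 - \sqrt{2505} \approx -855.05$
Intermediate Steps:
$W = -805$ ($W = 37 - 842 = -805$)
$W - \sqrt{412 + 2093} = -805 - \sqrt{412 + 2093} = -805 - \sqrt{2505}$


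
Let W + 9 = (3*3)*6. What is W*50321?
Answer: 2264445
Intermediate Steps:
W = 45 (W = -9 + (3*3)*6 = -9 + 9*6 = -9 + 54 = 45)
W*50321 = 45*50321 = 2264445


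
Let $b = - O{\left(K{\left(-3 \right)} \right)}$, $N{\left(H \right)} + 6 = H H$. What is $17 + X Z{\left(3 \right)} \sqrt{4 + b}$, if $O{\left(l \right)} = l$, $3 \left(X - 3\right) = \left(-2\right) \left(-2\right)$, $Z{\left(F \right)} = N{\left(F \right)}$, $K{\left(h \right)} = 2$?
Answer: $17 + 13 \sqrt{2} \approx 35.385$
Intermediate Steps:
$N{\left(H \right)} = -6 + H^{2}$ ($N{\left(H \right)} = -6 + H H = -6 + H^{2}$)
$Z{\left(F \right)} = -6 + F^{2}$
$X = \frac{13}{3}$ ($X = 3 + \frac{\left(-2\right) \left(-2\right)}{3} = 3 + \frac{1}{3} \cdot 4 = 3 + \frac{4}{3} = \frac{13}{3} \approx 4.3333$)
$b = -2$ ($b = \left(-1\right) 2 = -2$)
$17 + X Z{\left(3 \right)} \sqrt{4 + b} = 17 + \frac{13 \left(-6 + 3^{2}\right) \sqrt{4 - 2}}{3} = 17 + \frac{13 \left(-6 + 9\right) \sqrt{2}}{3} = 17 + \frac{13 \cdot 3 \sqrt{2}}{3} = 17 + 13 \sqrt{2}$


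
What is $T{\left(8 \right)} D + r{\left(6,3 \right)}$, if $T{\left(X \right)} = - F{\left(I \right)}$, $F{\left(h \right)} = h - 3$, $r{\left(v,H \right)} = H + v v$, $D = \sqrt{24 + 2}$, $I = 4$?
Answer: $39 - \sqrt{26} \approx 33.901$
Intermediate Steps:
$D = \sqrt{26} \approx 5.099$
$r{\left(v,H \right)} = H + v^{2}$
$F{\left(h \right)} = -3 + h$ ($F{\left(h \right)} = h - 3 = -3 + h$)
$T{\left(X \right)} = -1$ ($T{\left(X \right)} = - (-3 + 4) = \left(-1\right) 1 = -1$)
$T{\left(8 \right)} D + r{\left(6,3 \right)} = - \sqrt{26} + \left(3 + 6^{2}\right) = - \sqrt{26} + \left(3 + 36\right) = - \sqrt{26} + 39 = 39 - \sqrt{26}$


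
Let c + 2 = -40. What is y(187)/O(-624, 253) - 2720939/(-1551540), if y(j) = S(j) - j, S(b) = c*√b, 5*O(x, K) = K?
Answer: -69299303/35685420 - 210*√187/253 ≈ -13.293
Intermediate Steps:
c = -42 (c = -2 - 40 = -42)
O(x, K) = K/5
S(b) = -42*√b
y(j) = -j - 42*√j (y(j) = -42*√j - j = -j - 42*√j)
y(187)/O(-624, 253) - 2720939/(-1551540) = (-1*187 - 42*√187)/(((⅕)*253)) - 2720939/(-1551540) = (-187 - 42*√187)/(253/5) - 2720939*(-1/1551540) = (-187 - 42*√187)*(5/253) + 2720939/1551540 = (-85/23 - 210*√187/253) + 2720939/1551540 = -69299303/35685420 - 210*√187/253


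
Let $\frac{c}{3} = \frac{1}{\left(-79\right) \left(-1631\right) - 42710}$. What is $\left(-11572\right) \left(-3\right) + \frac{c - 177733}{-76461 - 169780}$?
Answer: $\frac{245458257138056}{7070317833} \approx 34717.0$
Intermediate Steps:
$c = \frac{1}{28713}$ ($c = \frac{3}{\left(-79\right) \left(-1631\right) - 42710} = \frac{3}{128849 - 42710} = \frac{3}{86139} = 3 \cdot \frac{1}{86139} = \frac{1}{28713} \approx 3.4827 \cdot 10^{-5}$)
$\left(-11572\right) \left(-3\right) + \frac{c - 177733}{-76461 - 169780} = \left(-11572\right) \left(-3\right) + \frac{\frac{1}{28713} - 177733}{-76461 - 169780} = 34716 - \frac{5103247628}{28713 \left(-246241\right)} = 34716 - - \frac{5103247628}{7070317833} = 34716 + \frac{5103247628}{7070317833} = \frac{245458257138056}{7070317833}$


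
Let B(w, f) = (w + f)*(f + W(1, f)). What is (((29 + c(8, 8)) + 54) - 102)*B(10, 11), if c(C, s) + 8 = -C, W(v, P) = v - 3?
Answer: -6615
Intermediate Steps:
W(v, P) = -3 + v
c(C, s) = -8 - C
B(w, f) = (-2 + f)*(f + w) (B(w, f) = (w + f)*(f + (-3 + 1)) = (f + w)*(f - 2) = (f + w)*(-2 + f) = (-2 + f)*(f + w))
(((29 + c(8, 8)) + 54) - 102)*B(10, 11) = (((29 + (-8 - 1*8)) + 54) - 102)*(11² - 2*11 - 2*10 + 11*10) = (((29 + (-8 - 8)) + 54) - 102)*(121 - 22 - 20 + 110) = (((29 - 16) + 54) - 102)*189 = ((13 + 54) - 102)*189 = (67 - 102)*189 = -35*189 = -6615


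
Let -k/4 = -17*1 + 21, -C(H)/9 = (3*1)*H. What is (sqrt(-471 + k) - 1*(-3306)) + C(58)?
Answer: 1740 + I*sqrt(487) ≈ 1740.0 + 22.068*I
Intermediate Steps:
C(H) = -27*H (C(H) = -9*3*1*H = -27*H)
k = -16 (k = -4*(-17*1 + 21) = -4*(-17 + 21) = -4*4 = -16)
(sqrt(-471 + k) - 1*(-3306)) + C(58) = (sqrt(-471 - 16) - 1*(-3306)) - 27*58 = (sqrt(-487) + 3306) - 1566 = (I*sqrt(487) + 3306) - 1566 = (3306 + I*sqrt(487)) - 1566 = 1740 + I*sqrt(487)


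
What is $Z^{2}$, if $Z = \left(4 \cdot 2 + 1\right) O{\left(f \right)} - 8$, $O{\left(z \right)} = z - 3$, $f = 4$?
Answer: $1$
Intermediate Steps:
$O{\left(z \right)} = -3 + z$
$Z = 1$ ($Z = \left(4 \cdot 2 + 1\right) \left(-3 + 4\right) - 8 = \left(8 + 1\right) 1 - 8 = 9 \cdot 1 - 8 = 9 - 8 = 1$)
$Z^{2} = 1^{2} = 1$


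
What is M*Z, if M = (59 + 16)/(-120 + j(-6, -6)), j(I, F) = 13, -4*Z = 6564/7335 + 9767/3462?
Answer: 52425285/80507656 ≈ 0.65118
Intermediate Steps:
Z = -3495019/3762040 (Z = -(6564/7335 + 9767/3462)/4 = -(6564*(1/7335) + 9767*(1/3462))/4 = -(2188/2445 + 9767/3462)/4 = -¼*3495019/940510 = -3495019/3762040 ≈ -0.92902)
M = -75/107 (M = (59 + 16)/(-120 + 13) = 75/(-107) = 75*(-1/107) = -75/107 ≈ -0.70093)
M*Z = -75/107*(-3495019/3762040) = 52425285/80507656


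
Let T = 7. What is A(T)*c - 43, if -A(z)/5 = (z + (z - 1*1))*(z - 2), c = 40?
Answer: -13043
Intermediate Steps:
A(z) = -5*(-1 + 2*z)*(-2 + z) (A(z) = -5*(z + (z - 1*1))*(z - 2) = -5*(z + (z - 1))*(-2 + z) = -5*(z + (-1 + z))*(-2 + z) = -5*(-1 + 2*z)*(-2 + z))
A(T)*c - 43 = (-10 - 10*7² + 25*7)*40 - 43 = (-10 - 10*49 + 175)*40 - 43 = (-10 - 490 + 175)*40 - 43 = -325*40 - 43 = -13000 - 43 = -13043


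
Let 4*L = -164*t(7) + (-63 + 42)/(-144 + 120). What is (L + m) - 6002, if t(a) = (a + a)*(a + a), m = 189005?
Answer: 5598951/32 ≈ 1.7497e+5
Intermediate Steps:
t(a) = 4*a**2 (t(a) = (2*a)*(2*a) = 4*a**2)
L = -257145/32 (L = (-656*7**2 + (-63 + 42)/(-144 + 120))/4 = (-656*49 - 21/(-24))/4 = (-164*196 - 21*(-1/24))/4 = (-32144 + 7/8)/4 = (1/4)*(-257145/8) = -257145/32 ≈ -8035.8)
(L + m) - 6002 = (-257145/32 + 189005) - 6002 = 5791015/32 - 6002 = 5598951/32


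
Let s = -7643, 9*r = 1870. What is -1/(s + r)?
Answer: 9/66917 ≈ 0.00013450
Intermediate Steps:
r = 1870/9 (r = (1/9)*1870 = 1870/9 ≈ 207.78)
-1/(s + r) = -1/(-7643 + 1870/9) = -1/(-66917/9) = -1*(-9/66917) = 9/66917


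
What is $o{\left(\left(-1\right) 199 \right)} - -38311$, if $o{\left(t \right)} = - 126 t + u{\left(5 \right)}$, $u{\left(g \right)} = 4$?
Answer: $63389$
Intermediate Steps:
$o{\left(t \right)} = 4 - 126 t$ ($o{\left(t \right)} = - 126 t + 4 = 4 - 126 t$)
$o{\left(\left(-1\right) 199 \right)} - -38311 = \left(4 - 126 \left(\left(-1\right) 199\right)\right) - -38311 = \left(4 - -25074\right) + 38311 = \left(4 + 25074\right) + 38311 = 25078 + 38311 = 63389$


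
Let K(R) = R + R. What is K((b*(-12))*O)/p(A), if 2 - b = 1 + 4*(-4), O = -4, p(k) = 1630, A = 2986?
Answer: 816/815 ≈ 1.0012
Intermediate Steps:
b = 17 (b = 2 - (1 + 4*(-4)) = 2 - (1 - 16) = 2 - 1*(-15) = 2 + 15 = 17)
K(R) = 2*R
K((b*(-12))*O)/p(A) = (2*((17*(-12))*(-4)))/1630 = (2*(-204*(-4)))*(1/1630) = (2*816)*(1/1630) = 1632*(1/1630) = 816/815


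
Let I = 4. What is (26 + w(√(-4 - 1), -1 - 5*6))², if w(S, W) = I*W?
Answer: 9604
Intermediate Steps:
w(S, W) = 4*W
(26 + w(√(-4 - 1), -1 - 5*6))² = (26 + 4*(-1 - 5*6))² = (26 + 4*(-1 - 30))² = (26 + 4*(-31))² = (26 - 124)² = (-98)² = 9604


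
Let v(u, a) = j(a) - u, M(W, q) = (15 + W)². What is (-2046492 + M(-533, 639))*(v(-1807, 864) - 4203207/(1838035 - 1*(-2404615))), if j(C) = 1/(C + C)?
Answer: -1471478335875644467/458206200 ≈ -3.2114e+9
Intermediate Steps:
j(C) = 1/(2*C)
v(u, a) = 1/(2*a) - u
(-2046492 + M(-533, 639))*(v(-1807, 864) - 4203207/(1838035 - 1*(-2404615))) = (-2046492 + (15 - 533)²)*(((½)/864 - 1*(-1807)) - 4203207/(1838035 - 1*(-2404615))) = (-2046492 + (-518)²)*(((½)*(1/864) + 1807) - 4203207/(1838035 + 2404615)) = (-2046492 + 268324)*((1/1728 + 1807) - 4203207/4242650) = -1778168*(3122497/1728 - 4203207*1/4242650) = -1778168*(3122497/1728 - 4203207/4242650) = -1778168*6620199377677/3665649600 = -1471478335875644467/458206200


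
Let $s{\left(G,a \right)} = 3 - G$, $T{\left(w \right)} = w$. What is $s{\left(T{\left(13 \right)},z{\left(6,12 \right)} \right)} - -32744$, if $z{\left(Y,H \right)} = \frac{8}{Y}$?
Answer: $32734$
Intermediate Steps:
$s{\left(T{\left(13 \right)},z{\left(6,12 \right)} \right)} - -32744 = \left(3 - 13\right) - -32744 = \left(3 - 13\right) + 32744 = -10 + 32744 = 32734$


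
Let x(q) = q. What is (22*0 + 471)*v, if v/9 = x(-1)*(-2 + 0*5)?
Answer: 8478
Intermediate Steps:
v = 18 (v = 9*(-(-2 + 0*5)) = 9*(-(-2 + 0)) = 9*(-1*(-2)) = 9*2 = 18)
(22*0 + 471)*v = (22*0 + 471)*18 = (0 + 471)*18 = 471*18 = 8478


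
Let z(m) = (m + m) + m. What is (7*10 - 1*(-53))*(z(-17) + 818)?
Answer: 94341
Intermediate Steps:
z(m) = 3*m (z(m) = 2*m + m = 3*m)
(7*10 - 1*(-53))*(z(-17) + 818) = (7*10 - 1*(-53))*(3*(-17) + 818) = (70 + 53)*(-51 + 818) = 123*767 = 94341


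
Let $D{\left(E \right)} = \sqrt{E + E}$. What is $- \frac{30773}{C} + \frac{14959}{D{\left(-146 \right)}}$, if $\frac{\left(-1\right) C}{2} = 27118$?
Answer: $\frac{30773}{54236} - \frac{14959 i \sqrt{73}}{146} \approx 0.56739 - 875.41 i$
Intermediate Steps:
$C = -54236$ ($C = \left(-2\right) 27118 = -54236$)
$D{\left(E \right)} = \sqrt{2} \sqrt{E}$ ($D{\left(E \right)} = \sqrt{2 E} = \sqrt{2} \sqrt{E}$)
$- \frac{30773}{C} + \frac{14959}{D{\left(-146 \right)}} = - \frac{30773}{-54236} + \frac{14959}{\sqrt{2} \sqrt{-146}} = \left(-30773\right) \left(- \frac{1}{54236}\right) + \frac{14959}{\sqrt{2} i \sqrt{146}} = \frac{30773}{54236} + \frac{14959}{2 i \sqrt{73}} = \frac{30773}{54236} + 14959 \left(- \frac{i \sqrt{73}}{146}\right) = \frac{30773}{54236} - \frac{14959 i \sqrt{73}}{146}$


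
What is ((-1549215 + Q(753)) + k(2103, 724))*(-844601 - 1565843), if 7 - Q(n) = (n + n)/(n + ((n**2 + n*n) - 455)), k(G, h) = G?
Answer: 1057525633464507146/283579 ≈ 3.7292e+12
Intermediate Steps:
Q(n) = 7 - 2*n/(-455 + n + 2*n**2) (Q(n) = 7 - (n + n)/(n + ((n**2 + n*n) - 455)) = 7 - 2*n/(n + ((n**2 + n**2) - 455)) = 7 - 2*n/(n + (2*n**2 - 455)) = 7 - 2*n/(n + (-455 + 2*n**2)) = 7 - 2*n/(-455 + n + 2*n**2))
((-1549215 + Q(753)) + k(2103, 724))*(-844601 - 1565843) = ((-1549215 + (-3185 + 5*753 + 14*753**2)/(-455 + 753 + 2*753**2)) + 2103)*(-844601 - 1565843) = ((-1549215 + (-3185 + 3765 + 14*567009)/(-455 + 753 + 2*567009)) + 2103)*(-2410444) = ((-1549215 + (-3185 + 3765 + 7938126)/(-455 + 753 + 1134018)) + 2103)*(-2410444) = ((-1549215 + 7938706/1134316) + 2103)*(-2410444) = ((-1549215 + (1/1134316)*7938706) + 2103)*(-2410444) = ((-1549215 + 3969353/567158) + 2103)*(-2410444) = (-878645711617/567158 + 2103)*(-2410444) = -877452978343/567158*(-2410444) = 1057525633464507146/283579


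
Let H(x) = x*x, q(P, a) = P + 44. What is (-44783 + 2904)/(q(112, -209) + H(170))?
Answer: -41879/29056 ≈ -1.4413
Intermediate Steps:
q(P, a) = 44 + P
H(x) = x²
(-44783 + 2904)/(q(112, -209) + H(170)) = (-44783 + 2904)/((44 + 112) + 170²) = -41879/(156 + 28900) = -41879/29056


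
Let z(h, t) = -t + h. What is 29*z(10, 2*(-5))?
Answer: 580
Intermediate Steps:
z(h, t) = h - t
29*z(10, 2*(-5)) = 29*(10 - 2*(-5)) = 29*(10 - 1*(-10)) = 29*(10 + 10) = 29*20 = 580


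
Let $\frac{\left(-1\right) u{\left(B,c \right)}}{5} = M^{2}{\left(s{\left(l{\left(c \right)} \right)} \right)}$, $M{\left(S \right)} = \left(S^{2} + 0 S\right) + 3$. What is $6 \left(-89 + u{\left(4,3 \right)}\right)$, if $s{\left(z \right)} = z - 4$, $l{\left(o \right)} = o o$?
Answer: $-24054$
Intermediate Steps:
$l{\left(o \right)} = o^{2}$
$s{\left(z \right)} = -4 + z$
$M{\left(S \right)} = 3 + S^{2}$ ($M{\left(S \right)} = \left(S^{2} + 0\right) + 3 = S^{2} + 3 = 3 + S^{2}$)
$u{\left(B,c \right)} = - 5 \left(3 + \left(-4 + c^{2}\right)^{2}\right)^{2}$
$6 \left(-89 + u{\left(4,3 \right)}\right) = 6 \left(-89 - 5 \left(3 + \left(-4 + 3^{2}\right)^{2}\right)^{2}\right) = 6 \left(-89 - 5 \left(3 + \left(-4 + 9\right)^{2}\right)^{2}\right) = 6 \left(-89 - 5 \left(3 + 5^{2}\right)^{2}\right) = 6 \left(-89 - 5 \left(3 + 25\right)^{2}\right) = 6 \left(-89 - 5 \cdot 28^{2}\right) = 6 \left(-89 - 3920\right) = 6 \left(-4009\right) = -24054$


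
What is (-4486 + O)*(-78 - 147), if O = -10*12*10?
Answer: 1279350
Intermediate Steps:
O = -1200 (O = -120*10 = -1200)
(-4486 + O)*(-78 - 147) = (-4486 - 1200)*(-78 - 147) = -5686*(-225) = 1279350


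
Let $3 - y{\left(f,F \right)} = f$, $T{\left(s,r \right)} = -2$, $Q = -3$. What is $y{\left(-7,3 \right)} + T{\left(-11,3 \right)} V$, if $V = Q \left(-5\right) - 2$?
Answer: $-16$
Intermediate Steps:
$y{\left(f,F \right)} = 3 - f$
$V = 13$ ($V = \left(-3\right) \left(-5\right) - 2 = 15 - 2 = 13$)
$y{\left(-7,3 \right)} + T{\left(-11,3 \right)} V = \left(3 - -7\right) - 26 = \left(3 + 7\right) - 26 = 10 - 26 = -16$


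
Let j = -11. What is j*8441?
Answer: -92851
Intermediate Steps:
j*8441 = -11*8441 = -92851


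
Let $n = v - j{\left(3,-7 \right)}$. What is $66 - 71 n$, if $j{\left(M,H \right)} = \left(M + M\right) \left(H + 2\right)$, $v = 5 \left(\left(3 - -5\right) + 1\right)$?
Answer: $-5259$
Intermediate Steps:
$v = 45$ ($v = 5 \left(\left(3 + 5\right) + 1\right) = 5 \left(8 + 1\right) = 5 \cdot 9 = 45$)
$j{\left(M,H \right)} = 2 M \left(2 + H\right)$
$n = 75$ ($n = 45 - 2 \cdot 3 \left(2 - 7\right) = 45 - 2 \cdot 3 \left(-5\right) = 45 - -30 = 45 + 30 = 75$)
$66 - 71 n = 66 - 5325 = -5259$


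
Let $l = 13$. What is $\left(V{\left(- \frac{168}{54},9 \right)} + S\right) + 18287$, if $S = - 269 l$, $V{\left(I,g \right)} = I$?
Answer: $\frac{133082}{9} \approx 14787.0$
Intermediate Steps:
$S = -3497$ ($S = \left(-269\right) 13 = -3497$)
$\left(V{\left(- \frac{168}{54},9 \right)} + S\right) + 18287 = \left(- \frac{168}{54} - 3497\right) + 18287 = \left(\left(-168\right) \frac{1}{54} - 3497\right) + 18287 = \left(- \frac{28}{9} - 3497\right) + 18287 = - \frac{31501}{9} + 18287 = \frac{133082}{9}$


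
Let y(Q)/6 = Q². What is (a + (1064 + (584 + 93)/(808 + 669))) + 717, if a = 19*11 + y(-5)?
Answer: 3161457/1477 ≈ 2140.5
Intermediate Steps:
y(Q) = 6*Q²
a = 359 (a = 19*11 + 6*(-5)² = 209 + 6*25 = 209 + 150 = 359)
(a + (1064 + (584 + 93)/(808 + 669))) + 717 = (359 + (1064 + (584 + 93)/(808 + 669))) + 717 = (359 + (1064 + 677/1477)) + 717 = (359 + 1572205/1477) + 717 = 2102448/1477 + 717 = 3161457/1477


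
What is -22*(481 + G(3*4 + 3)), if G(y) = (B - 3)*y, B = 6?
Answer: -11572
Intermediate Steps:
G(y) = 3*y (G(y) = (6 - 3)*y = 3*y)
-22*(481 + G(3*4 + 3)) = -22*(481 + 3*(3*4 + 3)) = -22*(481 + 3*(12 + 3)) = -22*(481 + 3*15) = -22*(481 + 45) = -22*526 = -11572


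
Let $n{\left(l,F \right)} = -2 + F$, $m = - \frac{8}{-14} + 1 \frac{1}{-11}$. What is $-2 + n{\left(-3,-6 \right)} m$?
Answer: $- \frac{450}{77} \approx -5.8442$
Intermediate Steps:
$m = \frac{37}{77}$ ($m = \left(-8\right) \left(- \frac{1}{14}\right) + 1 \left(- \frac{1}{11}\right) = \frac{4}{7} - \frac{1}{11} = \frac{37}{77} \approx 0.48052$)
$-2 + n{\left(-3,-6 \right)} m = -2 + \left(-2 - 6\right) \frac{37}{77} = -2 - \frac{296}{77} = - \frac{450}{77}$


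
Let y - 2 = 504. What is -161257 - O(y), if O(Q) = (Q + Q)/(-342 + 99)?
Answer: -39184439/243 ≈ -1.6125e+5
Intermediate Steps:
y = 506 (y = 2 + 504 = 506)
O(Q) = -2*Q/243 (O(Q) = (2*Q)/(-243) = (2*Q)*(-1/243) = -2*Q/243)
-161257 - O(y) = -161257 - (-2)*506/243 = -161257 - 1*(-1012/243) = -161257 + 1012/243 = -39184439/243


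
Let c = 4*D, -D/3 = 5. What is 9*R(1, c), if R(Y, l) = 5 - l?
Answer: 585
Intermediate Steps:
D = -15 (D = -3*5 = -15)
c = -60 (c = 4*(-15) = -60)
9*R(1, c) = 9*(5 - 1*(-60)) = 9*(5 + 60) = 9*65 = 585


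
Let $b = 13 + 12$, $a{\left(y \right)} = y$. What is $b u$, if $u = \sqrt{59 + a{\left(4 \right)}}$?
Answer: $75 \sqrt{7} \approx 198.43$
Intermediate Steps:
$b = 25$
$u = 3 \sqrt{7}$ ($u = \sqrt{59 + 4} = \sqrt{63} = 3 \sqrt{7} \approx 7.9373$)
$b u = 25 \cdot 3 \sqrt{7} = 75 \sqrt{7}$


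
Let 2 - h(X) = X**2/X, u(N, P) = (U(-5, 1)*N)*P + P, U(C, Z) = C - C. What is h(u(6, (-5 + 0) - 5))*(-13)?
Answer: -156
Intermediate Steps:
U(C, Z) = 0
u(N, P) = P (u(N, P) = (0*N)*P + P = 0*P + P = 0 + P = P)
h(X) = 2 - X (h(X) = 2 - X**2/X = 2 - X)
h(u(6, (-5 + 0) - 5))*(-13) = (2 - ((-5 + 0) - 5))*(-13) = (2 - (-5 - 5))*(-13) = (2 - 1*(-10))*(-13) = (2 + 10)*(-13) = 12*(-13) = -156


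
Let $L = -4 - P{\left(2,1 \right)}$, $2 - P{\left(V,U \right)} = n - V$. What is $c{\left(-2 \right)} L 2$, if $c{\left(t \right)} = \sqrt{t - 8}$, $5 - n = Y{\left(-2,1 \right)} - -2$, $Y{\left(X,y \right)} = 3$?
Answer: $- 16 i \sqrt{10} \approx - 50.596 i$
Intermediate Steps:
$n = 0$ ($n = 5 - \left(3 - -2\right) = 5 - \left(3 + 2\right) = 5 - 5 = 0$)
$c{\left(t \right)} = \sqrt{-8 + t}$ ($c{\left(t \right)} = \sqrt{t - 8} = \sqrt{-8 + t}$)
$P{\left(V,U \right)} = 2 + V$ ($P{\left(V,U \right)} = 2 - \left(0 - V\right) = 2 - - V = 2 + V$)
$L = -8$ ($L = -4 - \left(2 + 2\right) = -4 - 4 = -8$)
$c{\left(-2 \right)} L 2 = \sqrt{-8 - 2} \left(\left(-8\right) 2\right) = \sqrt{-10} \left(-16\right) = i \sqrt{10} \left(-16\right) = - 16 i \sqrt{10}$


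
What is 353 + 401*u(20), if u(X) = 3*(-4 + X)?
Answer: 19601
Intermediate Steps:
u(X) = -12 + 3*X
353 + 401*u(20) = 353 + 401*(-12 + 3*20) = 353 + 401*(-12 + 60) = 353 + 401*48 = 353 + 19248 = 19601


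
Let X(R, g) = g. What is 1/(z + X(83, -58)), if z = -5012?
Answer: -1/5070 ≈ -0.00019724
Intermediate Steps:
1/(z + X(83, -58)) = 1/(-5012 - 58) = 1/(-5070) = -1/5070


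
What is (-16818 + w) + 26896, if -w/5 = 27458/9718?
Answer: 48900357/4859 ≈ 10064.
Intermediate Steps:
w = -68645/4859 (w = -137290/9718 = -5*13729/4859 = -68645/4859 ≈ -14.127)
(-16818 + w) + 26896 = (-16818 - 68645/4859) + 26896 = -81787307/4859 + 26896 = 48900357/4859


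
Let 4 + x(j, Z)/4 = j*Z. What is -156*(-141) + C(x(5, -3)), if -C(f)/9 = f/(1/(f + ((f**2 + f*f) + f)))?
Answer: 7819596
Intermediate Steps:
x(j, Z) = -16 + 4*Z*j (x(j, Z) = -16 + 4*(j*Z) = -16 + 4*(Z*j) = -16 + 4*Z*j)
C(f) = -9*f*(2*f + 2*f**2) (C(f) = -9*f/(1/(f + ((f**2 + f*f) + f))) = -9*f/(1/(f + ((f**2 + f**2) + f))) = -9*f/(1/(f + (2*f**2 + f))) = -9*f/(1/(f + (f + 2*f**2))) = -9*f/(1/(2*f + 2*f**2)) = -9*f*(2*f + 2*f**2))
-156*(-141) + C(x(5, -3)) = -156*(-141) + 18*(-16 + 4*(-3)*5)**2*(-1 - (-16 + 4*(-3)*5)) = 21996 + 18*(-16 - 60)**2*(-1 - (-16 - 60)) = 21996 + 18*(-76)**2*(-1 - 1*(-76)) = 21996 + 18*5776*(-1 + 76) = 21996 + 18*5776*75 = 21996 + 7797600 = 7819596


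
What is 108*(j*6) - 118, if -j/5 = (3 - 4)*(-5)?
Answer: -16318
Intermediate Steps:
j = -25 (j = -5*(3 - 4)*(-5) = -(-5)*(-5) = -5*5 = -25)
108*(j*6) - 118 = 108*(-25*6) - 118 = 108*(-150) - 118 = -16200 - 118 = -16318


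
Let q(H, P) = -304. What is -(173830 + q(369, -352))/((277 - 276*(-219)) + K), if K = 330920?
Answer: -57842/130547 ≈ -0.44307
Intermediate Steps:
-(173830 + q(369, -352))/((277 - 276*(-219)) + K) = -(173830 - 304)/((277 - 276*(-219)) + 330920) = -173526/((277 + 60444) + 330920) = -173526/(60721 + 330920) = -173526/391641 = -1*57842/130547 = -57842/130547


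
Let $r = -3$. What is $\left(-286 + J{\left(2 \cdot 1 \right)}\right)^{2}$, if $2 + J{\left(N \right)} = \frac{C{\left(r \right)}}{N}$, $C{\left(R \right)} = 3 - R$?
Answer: $81225$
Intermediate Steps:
$J{\left(N \right)} = -2 + \frac{6}{N}$ ($J{\left(N \right)} = -2 + \frac{3 - -3}{N} = -2 + \frac{3 + 3}{N} = -2 + \frac{6}{N}$)
$\left(-286 + J{\left(2 \cdot 1 \right)}\right)^{2} = \left(-286 - \left(2 - \frac{6}{2 \cdot 1}\right)\right)^{2} = \left(-286 - \left(2 - \frac{6}{2}\right)\right)^{2} = \left(-286 + \left(-2 + 6 \cdot \frac{1}{2}\right)\right)^{2} = \left(-286 + \left(-2 + 3\right)\right)^{2} = \left(-286 + 1\right)^{2} = \left(-285\right)^{2} = 81225$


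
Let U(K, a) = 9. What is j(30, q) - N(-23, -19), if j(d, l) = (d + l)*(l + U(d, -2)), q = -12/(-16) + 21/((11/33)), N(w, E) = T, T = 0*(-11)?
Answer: 109125/16 ≈ 6820.3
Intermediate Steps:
T = 0
N(w, E) = 0
q = 255/4 (q = -12*(-1/16) + 21/((11*(1/33))) = 3/4 + 21/(1/3) = 3/4 + 21*3 = 3/4 + 63 = 255/4 ≈ 63.750)
j(d, l) = (9 + l)*(d + l) (j(d, l) = (d + l)*(l + 9) = (d + l)*(9 + l) = (9 + l)*(d + l))
j(30, q) - N(-23, -19) = ((255/4)**2 + 9*30 + 9*(255/4) + 30*(255/4)) - 1*0 = (65025/16 + 270 + 2295/4 + 3825/2) + 0 = 109125/16 + 0 = 109125/16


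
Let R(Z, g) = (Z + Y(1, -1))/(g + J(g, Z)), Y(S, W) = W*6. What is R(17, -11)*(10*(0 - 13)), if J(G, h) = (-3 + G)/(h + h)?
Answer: 12155/97 ≈ 125.31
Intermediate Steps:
Y(S, W) = 6*W
J(G, h) = (-3 + G)/(2*h) (J(G, h) = (-3 + G)/((2*h)) = (-3 + G)*(1/(2*h)) = (-3 + G)/(2*h))
R(Z, g) = (-6 + Z)/(g + (-3 + g)/(2*Z)) (R(Z, g) = (Z + 6*(-1))/(g + (-3 + g)/(2*Z)) = (Z - 6)/(g + (-3 + g)/(2*Z)) = (-6 + Z)/(g + (-3 + g)/(2*Z)))
R(17, -11)*(10*(0 - 13)) = (2*17*(-6 + 17)/(-3 - 11 + 2*17*(-11)))*(10*(0 - 13)) = (2*17*11/(-3 - 11 - 374))*(10*(-13)) = (2*17*11/(-388))*(-130) = (2*17*(-1/388)*11)*(-130) = -187/194*(-130) = 12155/97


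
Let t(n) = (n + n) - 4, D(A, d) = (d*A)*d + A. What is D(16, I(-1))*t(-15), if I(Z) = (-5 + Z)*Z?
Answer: -20128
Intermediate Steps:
I(Z) = Z*(-5 + Z)
D(A, d) = A + A*d**2 (D(A, d) = (A*d)*d + A = A*d**2 + A = A + A*d**2)
t(n) = -4 + 2*n (t(n) = 2*n - 4 = -4 + 2*n)
D(16, I(-1))*t(-15) = (16*(1 + (-(-5 - 1))**2))*(-4 + 2*(-15)) = (16*(1 + (-1*(-6))**2))*(-4 - 30) = (16*(1 + 6**2))*(-34) = (16*(1 + 36))*(-34) = (16*37)*(-34) = 592*(-34) = -20128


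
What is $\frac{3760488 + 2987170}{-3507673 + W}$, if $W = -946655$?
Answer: $- \frac{3373829}{2227164} \approx -1.5149$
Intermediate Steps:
$\frac{3760488 + 2987170}{-3507673 + W} = \frac{3760488 + 2987170}{-3507673 - 946655} = \frac{6747658}{-4454328} = 6747658 \left(- \frac{1}{4454328}\right) = - \frac{3373829}{2227164}$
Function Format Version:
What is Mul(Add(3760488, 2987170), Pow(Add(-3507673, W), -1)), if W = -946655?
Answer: Rational(-3373829, 2227164) ≈ -1.5149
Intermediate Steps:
Mul(Add(3760488, 2987170), Pow(Add(-3507673, W), -1)) = Mul(Add(3760488, 2987170), Pow(Add(-3507673, -946655), -1)) = Mul(6747658, Pow(-4454328, -1)) = Mul(6747658, Rational(-1, 4454328)) = Rational(-3373829, 2227164)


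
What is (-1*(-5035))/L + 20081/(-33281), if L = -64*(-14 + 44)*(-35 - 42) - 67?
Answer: -2799859778/4918033213 ≈ -0.56930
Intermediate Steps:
L = 147773 (L = -1920*(-77) - 67 = -64*(-2310) - 67 = 147840 - 67 = 147773)
(-1*(-5035))/L + 20081/(-33281) = -1*(-5035)/147773 + 20081/(-33281) = 5035*(1/147773) + 20081*(-1/33281) = 5035/147773 - 20081/33281 = -2799859778/4918033213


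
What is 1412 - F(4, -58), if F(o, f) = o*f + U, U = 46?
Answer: 1598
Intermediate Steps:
F(o, f) = 46 + f*o (F(o, f) = o*f + 46 = f*o + 46 = 46 + f*o)
1412 - F(4, -58) = 1412 - (46 - 58*4) = 1412 - (46 - 232) = 1412 - 1*(-186) = 1412 + 186 = 1598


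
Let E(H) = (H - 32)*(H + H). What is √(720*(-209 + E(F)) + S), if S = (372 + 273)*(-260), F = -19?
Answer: 2*√269295 ≈ 1037.9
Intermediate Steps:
E(H) = 2*H*(-32 + H) (E(H) = (-32 + H)*(2*H) = 2*H*(-32 + H))
S = -167700 (S = 645*(-260) = -167700)
√(720*(-209 + E(F)) + S) = √(720*(-209 + 2*(-19)*(-32 - 19)) - 167700) = √(720*(-209 + 2*(-19)*(-51)) - 167700) = √(720*(-209 + 1938) - 167700) = √(720*1729 - 167700) = √(1244880 - 167700) = √1077180 = 2*√269295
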